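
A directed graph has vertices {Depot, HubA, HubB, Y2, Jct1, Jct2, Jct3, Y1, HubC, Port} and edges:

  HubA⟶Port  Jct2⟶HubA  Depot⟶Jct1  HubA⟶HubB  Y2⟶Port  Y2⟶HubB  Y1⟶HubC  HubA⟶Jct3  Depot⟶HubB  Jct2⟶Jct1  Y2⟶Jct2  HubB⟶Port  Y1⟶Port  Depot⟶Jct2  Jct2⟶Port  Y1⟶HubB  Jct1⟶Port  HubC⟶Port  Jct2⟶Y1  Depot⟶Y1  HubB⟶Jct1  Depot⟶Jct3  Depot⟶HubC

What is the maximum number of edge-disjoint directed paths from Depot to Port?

5

Assign every edge capacity 1; by Menger, the answer equals the max flow.
Path Depot→HubB→Port (+1); total 1.
Path Depot→Jct1→Port (+1); total 2.
Path Depot→Jct2→Port (+1); total 3.
Path Depot→Y1→Port (+1); total 4.
Path Depot→HubC→Port (+1); total 5.
No residual Depot→Port path; max flow = 5.
Certifying cut of size 5: {Depot→HubB, Depot→HubC, Depot→Jct1, Depot→Jct2, Depot→Y1}.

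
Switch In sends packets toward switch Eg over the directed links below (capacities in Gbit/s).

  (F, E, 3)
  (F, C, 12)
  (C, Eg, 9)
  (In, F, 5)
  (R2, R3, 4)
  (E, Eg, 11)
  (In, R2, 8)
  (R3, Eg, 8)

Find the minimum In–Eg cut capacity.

Augment In→R2→R3→Eg: bottleneck 4, flow now 4.
Augment In→F→E→Eg: bottleneck 3, flow now 7.
Augment In→F→C→Eg: bottleneck 2, flow now 9.
No augmenting path remains; maximum flow = 9.
By max-flow min-cut, the minimum cut capacity equals the max flow.
In the residual graph, reachable from In: {In, R2}.
Min-cut edges: In→F (5), R2→R3 (4); capacity 5 + 4 = 9.

9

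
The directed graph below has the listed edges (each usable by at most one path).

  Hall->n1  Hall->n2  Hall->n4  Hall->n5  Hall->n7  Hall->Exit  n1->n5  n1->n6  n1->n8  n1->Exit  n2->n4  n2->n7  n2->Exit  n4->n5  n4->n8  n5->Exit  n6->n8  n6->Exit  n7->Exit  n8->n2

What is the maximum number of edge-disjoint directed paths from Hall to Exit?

5

Assign every edge capacity 1; by Menger, the answer equals the max flow.
Path Hall→Exit (+1); total 1.
Path Hall→n1→Exit (+1); total 2.
Path Hall→n2→Exit (+1); total 3.
Path Hall→n5→Exit (+1); total 4.
Path Hall→n7→Exit (+1); total 5.
No residual Hall→Exit path; max flow = 5.
Certifying cut of size 5: {Hall→Exit, Hall→n1, n2→Exit, n5→Exit, n7→Exit}.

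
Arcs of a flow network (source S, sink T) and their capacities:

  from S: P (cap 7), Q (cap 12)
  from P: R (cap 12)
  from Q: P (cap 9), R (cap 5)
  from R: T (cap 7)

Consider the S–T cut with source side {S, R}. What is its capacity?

26

Edges leaving {S, R}: S→P (7), S→Q (12), R→T (7).
Cut capacity = 7 + 12 + 7 = 26.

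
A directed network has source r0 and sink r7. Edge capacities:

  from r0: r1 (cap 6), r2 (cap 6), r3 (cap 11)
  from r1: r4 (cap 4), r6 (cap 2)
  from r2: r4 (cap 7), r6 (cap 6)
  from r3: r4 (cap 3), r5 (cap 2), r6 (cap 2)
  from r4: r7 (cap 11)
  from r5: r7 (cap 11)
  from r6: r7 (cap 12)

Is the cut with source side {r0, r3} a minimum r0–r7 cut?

Yes — it is a minimum cut (capacity 19).

Given cut capacity: 6 + 6 + 3 + 2 + 2 = 19.
Augment r0→r1→r4→r7: bottleneck 4, flow now 4.
Augment r0→r1→r6→r7: bottleneck 2, flow now 6.
Augment r0→r2→r4→r7: bottleneck 6, flow now 12.
Augment r0→r3→r4→r7: bottleneck 1, flow now 13.
Augment r0→r3→r5→r7: bottleneck 2, flow now 15.
Augment r0→r3→r6→r7: bottleneck 2, flow now 17.
Augment r0→r3→r4→r2→r6→r7: bottleneck 2, flow now 19. (uses reverse residual edge)
No augmenting path remains; maximum flow = 19.
Cut capacity 19 equals the max flow, so it is a minimum cut.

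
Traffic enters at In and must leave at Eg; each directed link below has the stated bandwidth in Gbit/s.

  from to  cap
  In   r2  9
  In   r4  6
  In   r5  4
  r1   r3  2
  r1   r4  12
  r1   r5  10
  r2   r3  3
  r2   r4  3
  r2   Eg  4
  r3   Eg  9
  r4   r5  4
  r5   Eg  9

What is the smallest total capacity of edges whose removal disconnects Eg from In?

Augment In→r2→Eg: bottleneck 4, flow now 4.
Augment In→r5→Eg: bottleneck 4, flow now 8.
Augment In→r2→r3→Eg: bottleneck 3, flow now 11.
Augment In→r4→r5→Eg: bottleneck 4, flow now 15.
No augmenting path remains; maximum flow = 15.
By max-flow min-cut, the minimum cut capacity equals the max flow.
In the residual graph, reachable from In: {In, r2, r4}.
Min-cut edges: In→r5 (4), r2→r3 (3), r2→Eg (4), r4→r5 (4); capacity 4 + 3 + 4 + 4 = 15.

15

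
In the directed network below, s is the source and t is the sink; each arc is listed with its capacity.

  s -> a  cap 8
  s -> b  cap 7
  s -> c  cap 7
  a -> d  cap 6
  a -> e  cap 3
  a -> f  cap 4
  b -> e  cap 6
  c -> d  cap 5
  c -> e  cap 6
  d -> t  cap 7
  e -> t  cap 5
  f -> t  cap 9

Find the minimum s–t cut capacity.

Augment s→a→d→t: bottleneck 6, flow now 6.
Augment s→a→e→t: bottleneck 2, flow now 8.
Augment s→b→e→t: bottleneck 3, flow now 11.
Augment s→c→d→t: bottleneck 1, flow now 12.
Augment s→b→e→a→f→t: bottleneck 2, flow now 14. (uses reverse residual edge)
Augment s→c→d→a→f→t: bottleneck 2, flow now 16. (uses reverse residual edge)
No augmenting path remains; maximum flow = 16.
By max-flow min-cut, the minimum cut capacity equals the max flow.
In the residual graph, reachable from s: {s, a, b, c, d, e}.
Min-cut edges: a→f (4), d→t (7), e→t (5); capacity 4 + 7 + 5 = 16.

16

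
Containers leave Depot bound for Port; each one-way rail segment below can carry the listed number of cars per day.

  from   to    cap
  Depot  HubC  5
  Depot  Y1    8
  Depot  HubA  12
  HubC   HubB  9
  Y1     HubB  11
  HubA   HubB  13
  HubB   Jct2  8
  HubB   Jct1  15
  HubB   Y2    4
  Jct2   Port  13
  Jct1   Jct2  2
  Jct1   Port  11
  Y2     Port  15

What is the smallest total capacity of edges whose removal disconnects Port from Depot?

25

Augment Depot→HubC→HubB→Jct2→Port: bottleneck 5, flow now 5.
Augment Depot→Y1→HubB→Jct2→Port: bottleneck 3, flow now 8.
Augment Depot→Y1→HubB→Jct1→Port: bottleneck 5, flow now 13.
Augment Depot→HubA→HubB→Jct1→Port: bottleneck 6, flow now 19.
Augment Depot→HubA→HubB→Y2→Port: bottleneck 4, flow now 23.
Augment Depot→HubA→HubB→Jct1→Jct2→Port: bottleneck 2, flow now 25.
No augmenting path remains; maximum flow = 25.
By max-flow min-cut, the minimum cut capacity equals the max flow.
In the residual graph, reachable from Depot: {Depot}.
Min-cut edges: Depot→HubC (5), Depot→Y1 (8), Depot→HubA (12); capacity 5 + 8 + 12 = 25.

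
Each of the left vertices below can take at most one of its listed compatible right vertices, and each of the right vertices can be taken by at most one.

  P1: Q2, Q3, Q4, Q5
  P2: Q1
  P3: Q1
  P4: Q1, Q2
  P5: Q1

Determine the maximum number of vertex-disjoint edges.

3

Unit-capacity flow: source→left, listed edges, right→sink; max matching = max flow.
Augmenting path P1→Q2 (+1); matched 1.
Augmenting path P2→Q1 (+1); matched 2.
Augmenting path P4→Q2→P1→Q3 (+1); matched 3.
No augmenting path remains; maximum matching = 3.
König certificate: {P1, P4, Q1} is a vertex cover of size 3 (every listed pair touches it), so no matching can be larger.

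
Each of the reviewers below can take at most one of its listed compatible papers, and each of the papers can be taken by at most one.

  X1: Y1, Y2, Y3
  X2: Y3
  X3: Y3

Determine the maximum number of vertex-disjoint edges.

2

Unit-capacity flow: source→left, listed edges, right→sink; max matching = max flow.
Augmenting path X1→Y1 (+1); matched 1.
Augmenting path X2→Y3 (+1); matched 2.
No augmenting path remains; maximum matching = 2.
König certificate: {X1, Y3} is a vertex cover of size 2 (every listed pair touches it), so no matching can be larger.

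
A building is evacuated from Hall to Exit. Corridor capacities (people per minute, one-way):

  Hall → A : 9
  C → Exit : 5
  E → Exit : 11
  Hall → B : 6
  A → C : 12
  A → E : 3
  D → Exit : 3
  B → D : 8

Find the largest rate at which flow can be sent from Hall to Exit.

Augment Hall→A→C→Exit: bottleneck 5, flow now 5.
Augment Hall→A→E→Exit: bottleneck 3, flow now 8.
Augment Hall→B→D→Exit: bottleneck 3, flow now 11.
No augmenting path remains; maximum flow = 11.
In the residual graph, reachable from Hall: {Hall, A, B, C, D}.
Min-cut edges: A→E (3), C→Exit (5), D→Exit (3); capacity 3 + 5 + 3 = 11.
This cut is saturated, so no flow can exceed 11.

11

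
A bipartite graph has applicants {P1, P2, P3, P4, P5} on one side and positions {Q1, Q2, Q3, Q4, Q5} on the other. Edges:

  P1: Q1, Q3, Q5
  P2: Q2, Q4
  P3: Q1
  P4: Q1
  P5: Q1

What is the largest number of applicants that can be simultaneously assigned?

3

Unit-capacity flow: source→left, listed edges, right→sink; max matching = max flow.
Augmenting path P1→Q1 (+1); matched 1.
Augmenting path P2→Q2 (+1); matched 2.
Augmenting path P3→Q1→P1→Q3 (+1); matched 3.
No augmenting path remains; maximum matching = 3.
König certificate: {P1, P2, Q1} is a vertex cover of size 3 (every listed pair touches it), so no matching can be larger.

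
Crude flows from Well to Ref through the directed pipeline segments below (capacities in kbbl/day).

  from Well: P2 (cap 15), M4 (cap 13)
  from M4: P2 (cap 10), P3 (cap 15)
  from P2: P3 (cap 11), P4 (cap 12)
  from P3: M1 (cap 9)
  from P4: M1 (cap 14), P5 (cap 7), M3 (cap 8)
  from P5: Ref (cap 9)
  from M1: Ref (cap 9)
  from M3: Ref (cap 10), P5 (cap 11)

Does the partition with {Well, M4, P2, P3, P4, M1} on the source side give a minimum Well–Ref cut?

No — its capacity is 24, but the minimum cut has capacity 21.

Given cut capacity: 7 + 8 + 9 = 24.
Augment Well→M4→P3→M1→Ref: bottleneck 9, flow now 9.
Augment Well→P2→P4→P5→Ref: bottleneck 7, flow now 16.
Augment Well→P2→P4→M3→Ref: bottleneck 5, flow now 21.
No augmenting path remains; maximum flow = 21.
In the residual graph, reachable from Well: {Well, M4, P2, P3}.
Min-cut edges: P2→P4 (12), P3→M1 (9); capacity 12 + 9 = 21.
Cut capacity 24 exceeds the max flow 21, so it is not minimum.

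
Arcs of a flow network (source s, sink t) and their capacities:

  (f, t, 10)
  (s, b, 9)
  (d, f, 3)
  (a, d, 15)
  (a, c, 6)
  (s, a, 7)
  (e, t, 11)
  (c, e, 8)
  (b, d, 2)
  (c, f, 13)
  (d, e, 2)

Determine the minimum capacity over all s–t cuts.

9

Augment s→a→c→e→t: bottleneck 6, flow now 6.
Augment s→a→d→e→t: bottleneck 1, flow now 7.
Augment s→b→d→e→t: bottleneck 1, flow now 8.
Augment s→b→d→f→t: bottleneck 1, flow now 9.
No augmenting path remains; maximum flow = 9.
By max-flow min-cut, the minimum cut capacity equals the max flow.
In the residual graph, reachable from s: {s, b}.
Min-cut edges: s→a (7), b→d (2); capacity 7 + 2 = 9.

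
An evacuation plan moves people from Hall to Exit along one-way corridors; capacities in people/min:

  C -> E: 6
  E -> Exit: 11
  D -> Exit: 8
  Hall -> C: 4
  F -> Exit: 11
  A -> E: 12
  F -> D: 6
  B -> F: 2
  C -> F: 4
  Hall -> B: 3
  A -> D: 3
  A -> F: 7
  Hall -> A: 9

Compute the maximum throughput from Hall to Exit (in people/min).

Augment Hall→A→D→Exit: bottleneck 3, flow now 3.
Augment Hall→A→E→Exit: bottleneck 6, flow now 9.
Augment Hall→B→F→Exit: bottleneck 2, flow now 11.
Augment Hall→C→E→Exit: bottleneck 4, flow now 15.
No augmenting path remains; maximum flow = 15.
In the residual graph, reachable from Hall: {Hall, B}.
Min-cut edges: Hall→A (9), Hall→C (4), B→F (2); capacity 9 + 4 + 2 = 15.
This cut is saturated, so no flow can exceed 15.

15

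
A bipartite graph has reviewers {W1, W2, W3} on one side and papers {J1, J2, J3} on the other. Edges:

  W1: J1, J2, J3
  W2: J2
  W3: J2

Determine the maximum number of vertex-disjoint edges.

Unit-capacity flow: source→left, listed edges, right→sink; max matching = max flow.
Augmenting path W1→J1 (+1); matched 1.
Augmenting path W2→J2 (+1); matched 2.
No augmenting path remains; maximum matching = 2.
König certificate: {W1, J2} is a vertex cover of size 2 (every listed pair touches it), so no matching can be larger.

2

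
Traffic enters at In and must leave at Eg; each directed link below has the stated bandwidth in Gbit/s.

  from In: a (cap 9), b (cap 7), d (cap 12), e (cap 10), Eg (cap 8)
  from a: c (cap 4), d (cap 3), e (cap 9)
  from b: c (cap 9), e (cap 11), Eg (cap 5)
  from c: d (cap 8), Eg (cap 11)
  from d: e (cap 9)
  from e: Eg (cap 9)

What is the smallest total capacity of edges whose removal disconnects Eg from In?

Augment In→Eg: bottleneck 8, flow now 8.
Augment In→b→Eg: bottleneck 5, flow now 13.
Augment In→e→Eg: bottleneck 9, flow now 22.
Augment In→a→c→Eg: bottleneck 4, flow now 26.
Augment In→b→c→Eg: bottleneck 2, flow now 28.
No augmenting path remains; maximum flow = 28.
By max-flow min-cut, the minimum cut capacity equals the max flow.
In the residual graph, reachable from In: {In, a, d, e}.
Min-cut edges: In→b (7), In→Eg (8), a→c (4), e→Eg (9); capacity 7 + 8 + 4 + 9 = 28.

28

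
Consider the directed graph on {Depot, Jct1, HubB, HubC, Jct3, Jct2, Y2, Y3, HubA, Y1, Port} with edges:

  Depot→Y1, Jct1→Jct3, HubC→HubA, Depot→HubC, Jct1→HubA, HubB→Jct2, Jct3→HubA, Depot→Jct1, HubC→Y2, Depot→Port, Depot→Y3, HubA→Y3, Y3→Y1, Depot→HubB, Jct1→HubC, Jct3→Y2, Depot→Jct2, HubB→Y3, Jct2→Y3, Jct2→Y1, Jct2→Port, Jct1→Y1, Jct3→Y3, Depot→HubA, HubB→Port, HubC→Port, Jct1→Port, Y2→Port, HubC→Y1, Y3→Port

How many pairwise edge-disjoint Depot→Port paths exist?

Assign every edge capacity 1; by Menger, the answer equals the max flow.
Path Depot→Port (+1); total 1.
Path Depot→Jct1→Port (+1); total 2.
Path Depot→HubB→Port (+1); total 3.
Path Depot→HubC→Port (+1); total 4.
Path Depot→Jct2→Port (+1); total 5.
Path Depot→Y3→Port (+1); total 6.
No residual Depot→Port path; max flow = 6.
Certifying cut of size 6: {Depot→HubB, Depot→HubC, Depot→Jct1, Depot→Jct2, Depot→Port, Y3→Port}.

6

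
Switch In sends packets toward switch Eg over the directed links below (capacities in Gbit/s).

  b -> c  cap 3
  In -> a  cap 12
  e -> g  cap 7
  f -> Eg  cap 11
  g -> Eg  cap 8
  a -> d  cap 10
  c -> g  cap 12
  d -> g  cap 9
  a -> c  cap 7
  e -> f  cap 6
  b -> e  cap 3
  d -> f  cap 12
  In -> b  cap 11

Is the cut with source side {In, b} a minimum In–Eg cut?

Given cut capacity: 12 + 3 + 3 = 18.
Augment In→a→c→g→Eg: bottleneck 7, flow now 7.
Augment In→a→d→f→Eg: bottleneck 5, flow now 12.
Augment In→b→c→g→Eg: bottleneck 1, flow now 13.
Augment In→b→e→f→Eg: bottleneck 3, flow now 16.
Augment In→b→c→a→d→f→Eg: bottleneck 2, flow now 18. (uses reverse residual edge)
No augmenting path remains; maximum flow = 18.
Cut capacity 18 equals the max flow, so it is a minimum cut.

Yes — it is a minimum cut (capacity 18).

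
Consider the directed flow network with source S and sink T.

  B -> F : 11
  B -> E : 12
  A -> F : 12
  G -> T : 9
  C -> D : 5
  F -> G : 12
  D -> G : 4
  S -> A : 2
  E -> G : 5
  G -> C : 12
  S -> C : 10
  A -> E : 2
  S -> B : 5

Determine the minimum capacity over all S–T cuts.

Augment S→A→E→G→T: bottleneck 2, flow now 2.
Augment S→B→E→G→T: bottleneck 3, flow now 5.
Augment S→B→F→G→T: bottleneck 2, flow now 7.
Augment S→C→D→G→T: bottleneck 2, flow now 9.
No augmenting path remains; maximum flow = 9.
By max-flow min-cut, the minimum cut capacity equals the max flow.
In the residual graph, reachable from S: {S, A, B, C, D, E, F, G}.
Min-cut edges: G→T (9); capacity 9 = 9.

9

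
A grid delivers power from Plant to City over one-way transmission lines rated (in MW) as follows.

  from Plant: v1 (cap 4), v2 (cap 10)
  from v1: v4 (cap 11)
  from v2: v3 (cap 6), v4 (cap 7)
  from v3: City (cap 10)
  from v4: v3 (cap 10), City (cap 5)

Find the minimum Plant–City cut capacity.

14

Augment Plant→v1→v4→City: bottleneck 4, flow now 4.
Augment Plant→v2→v3→City: bottleneck 6, flow now 10.
Augment Plant→v2→v4→City: bottleneck 1, flow now 11.
Augment Plant→v2→v4→v3→City: bottleneck 3, flow now 14.
No augmenting path remains; maximum flow = 14.
By max-flow min-cut, the minimum cut capacity equals the max flow.
In the residual graph, reachable from Plant: {Plant}.
Min-cut edges: Plant→v1 (4), Plant→v2 (10); capacity 4 + 10 = 14.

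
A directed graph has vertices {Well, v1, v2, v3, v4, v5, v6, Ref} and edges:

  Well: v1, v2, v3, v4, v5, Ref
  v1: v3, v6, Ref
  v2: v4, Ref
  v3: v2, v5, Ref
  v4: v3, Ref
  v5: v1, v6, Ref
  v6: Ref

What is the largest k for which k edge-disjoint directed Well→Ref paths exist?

Assign every edge capacity 1; by Menger, the answer equals the max flow.
Path Well→Ref (+1); total 1.
Path Well→v1→Ref (+1); total 2.
Path Well→v2→Ref (+1); total 3.
Path Well→v3→Ref (+1); total 4.
Path Well→v4→Ref (+1); total 5.
Path Well→v5→Ref (+1); total 6.
No residual Well→Ref path; max flow = 6.
Certifying cut of size 6: {Well→Ref, Well→v1, Well→v2, Well→v3, Well→v4, Well→v5}.

6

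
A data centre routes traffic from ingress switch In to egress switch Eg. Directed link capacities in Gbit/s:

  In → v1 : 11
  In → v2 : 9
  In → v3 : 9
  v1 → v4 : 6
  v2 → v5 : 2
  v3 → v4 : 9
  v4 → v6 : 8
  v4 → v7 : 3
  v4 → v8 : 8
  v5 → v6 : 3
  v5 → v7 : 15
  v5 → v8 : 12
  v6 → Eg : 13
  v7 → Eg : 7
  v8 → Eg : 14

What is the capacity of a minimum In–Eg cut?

Augment In→v1→v4→v6→Eg: bottleneck 6, flow now 6.
Augment In→v2→v5→v6→Eg: bottleneck 2, flow now 8.
Augment In→v3→v4→v6→Eg: bottleneck 2, flow now 10.
Augment In→v3→v4→v7→Eg: bottleneck 3, flow now 13.
Augment In→v3→v4→v8→Eg: bottleneck 4, flow now 17.
No augmenting path remains; maximum flow = 17.
By max-flow min-cut, the minimum cut capacity equals the max flow.
In the residual graph, reachable from In: {In, v1, v2}.
Min-cut edges: In→v3 (9), v1→v4 (6), v2→v5 (2); capacity 9 + 6 + 2 = 17.

17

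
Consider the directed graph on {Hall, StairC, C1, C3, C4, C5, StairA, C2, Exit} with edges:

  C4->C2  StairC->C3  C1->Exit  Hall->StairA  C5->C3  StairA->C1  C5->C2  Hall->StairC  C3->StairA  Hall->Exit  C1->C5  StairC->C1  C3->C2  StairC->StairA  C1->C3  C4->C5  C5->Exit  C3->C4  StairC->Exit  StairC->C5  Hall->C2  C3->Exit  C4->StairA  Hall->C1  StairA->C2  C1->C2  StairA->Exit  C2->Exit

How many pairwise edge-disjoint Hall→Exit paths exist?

Assign every edge capacity 1; by Menger, the answer equals the max flow.
Path Hall→Exit (+1); total 1.
Path Hall→StairC→Exit (+1); total 2.
Path Hall→C1→Exit (+1); total 3.
Path Hall→StairA→Exit (+1); total 4.
Path Hall→C2→Exit (+1); total 5.
No residual Hall→Exit path; max flow = 5.
Certifying cut of size 5: {Hall→C1, Hall→C2, Hall→Exit, Hall→StairA, Hall→StairC}.

5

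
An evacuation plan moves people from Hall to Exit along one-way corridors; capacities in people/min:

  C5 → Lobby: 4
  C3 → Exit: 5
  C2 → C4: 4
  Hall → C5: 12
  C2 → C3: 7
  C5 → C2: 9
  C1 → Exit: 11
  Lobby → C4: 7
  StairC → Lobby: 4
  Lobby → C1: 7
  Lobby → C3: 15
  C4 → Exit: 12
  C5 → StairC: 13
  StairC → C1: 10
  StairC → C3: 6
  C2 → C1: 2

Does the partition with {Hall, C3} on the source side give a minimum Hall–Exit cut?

No — its capacity is 17, but the minimum cut has capacity 12.

Given cut capacity: 12 + 5 = 17.
Augment Hall→C5→Lobby→C1→Exit: bottleneck 4, flow now 4.
Augment Hall→C5→C2→C1→Exit: bottleneck 2, flow now 6.
Augment Hall→C5→C2→C4→Exit: bottleneck 4, flow now 10.
Augment Hall→C5→C2→C3→Exit: bottleneck 2, flow now 12.
No augmenting path remains; maximum flow = 12.
In the residual graph, reachable from Hall: {Hall}.
Min-cut edges: Hall→C5 (12); capacity 12 = 12.
Cut capacity 17 exceeds the max flow 12, so it is not minimum.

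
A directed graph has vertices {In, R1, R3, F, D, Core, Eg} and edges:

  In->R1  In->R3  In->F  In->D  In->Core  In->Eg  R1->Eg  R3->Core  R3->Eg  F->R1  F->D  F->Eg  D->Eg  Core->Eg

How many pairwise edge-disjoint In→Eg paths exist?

Assign every edge capacity 1; by Menger, the answer equals the max flow.
Path In→Eg (+1); total 1.
Path In→R1→Eg (+1); total 2.
Path In→R3→Eg (+1); total 3.
Path In→F→Eg (+1); total 4.
Path In→D→Eg (+1); total 5.
Path In→Core→Eg (+1); total 6.
No residual In→Eg path; max flow = 6.
Certifying cut of size 6: {In→Core, In→D, In→Eg, In→F, In→R1, In→R3}.

6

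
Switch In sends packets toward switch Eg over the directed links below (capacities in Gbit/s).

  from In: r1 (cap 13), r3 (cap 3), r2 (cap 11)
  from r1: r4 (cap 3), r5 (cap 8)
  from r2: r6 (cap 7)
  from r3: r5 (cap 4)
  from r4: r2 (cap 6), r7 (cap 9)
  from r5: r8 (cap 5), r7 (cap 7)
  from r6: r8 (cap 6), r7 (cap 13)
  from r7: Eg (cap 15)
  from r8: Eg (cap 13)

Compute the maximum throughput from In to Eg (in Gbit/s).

Augment In→r1→r4→r7→Eg: bottleneck 3, flow now 3.
Augment In→r1→r5→r7→Eg: bottleneck 7, flow now 10.
Augment In→r1→r5→r8→Eg: bottleneck 1, flow now 11.
Augment In→r2→r6→r7→Eg: bottleneck 5, flow now 16.
Augment In→r2→r6→r8→Eg: bottleneck 2, flow now 18.
Augment In→r3→r5→r8→Eg: bottleneck 3, flow now 21.
No augmenting path remains; maximum flow = 21.
In the residual graph, reachable from In: {In, r1, r2}.
Min-cut edges: In→r3 (3), r1→r4 (3), r1→r5 (8), r2→r6 (7); capacity 3 + 3 + 8 + 7 = 21.
This cut is saturated, so no flow can exceed 21.

21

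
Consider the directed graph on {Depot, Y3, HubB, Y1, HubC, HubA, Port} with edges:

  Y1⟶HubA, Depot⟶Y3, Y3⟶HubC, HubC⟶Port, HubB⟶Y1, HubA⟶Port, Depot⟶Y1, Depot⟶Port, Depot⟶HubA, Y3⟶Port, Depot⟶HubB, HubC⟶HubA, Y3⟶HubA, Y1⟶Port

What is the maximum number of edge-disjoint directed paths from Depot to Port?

Assign every edge capacity 1; by Menger, the answer equals the max flow.
Path Depot→Port (+1); total 1.
Path Depot→Y3→Port (+1); total 2.
Path Depot→Y1→Port (+1); total 3.
Path Depot→HubA→Port (+1); total 4.
No residual Depot→Port path; max flow = 4.
Certifying cut of size 4: {Depot→Port, Depot→Y3, HubA→Port, Y1→Port}.

4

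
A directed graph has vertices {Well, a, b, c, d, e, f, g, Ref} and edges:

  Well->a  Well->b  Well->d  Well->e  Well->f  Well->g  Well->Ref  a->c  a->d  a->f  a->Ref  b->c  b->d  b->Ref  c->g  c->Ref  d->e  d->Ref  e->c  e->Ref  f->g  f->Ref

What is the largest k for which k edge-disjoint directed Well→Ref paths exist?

Assign every edge capacity 1; by Menger, the answer equals the max flow.
Path Well→Ref (+1); total 1.
Path Well→a→Ref (+1); total 2.
Path Well→b→Ref (+1); total 3.
Path Well→d→Ref (+1); total 4.
Path Well→e→Ref (+1); total 5.
Path Well→f→Ref (+1); total 6.
No residual Well→Ref path; max flow = 6.
Certifying cut of size 6: {Well→Ref, Well→a, Well→b, Well→d, Well→e, Well→f}.

6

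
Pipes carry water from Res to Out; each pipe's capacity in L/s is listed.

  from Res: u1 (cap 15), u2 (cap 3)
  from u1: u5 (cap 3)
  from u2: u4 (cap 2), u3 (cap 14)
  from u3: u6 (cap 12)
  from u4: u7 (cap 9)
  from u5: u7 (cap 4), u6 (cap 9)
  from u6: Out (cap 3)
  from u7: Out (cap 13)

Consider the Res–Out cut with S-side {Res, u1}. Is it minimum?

Given cut capacity: 3 + 3 = 6.
Augment Res→u1→u5→u6→Out: bottleneck 3, flow now 3.
Augment Res→u2→u4→u7→Out: bottleneck 2, flow now 5.
Augment Res→u2→u3→u6→u5→u7→Out: bottleneck 1, flow now 6. (uses reverse residual edge)
No augmenting path remains; maximum flow = 6.
Cut capacity 6 equals the max flow, so it is a minimum cut.

Yes — it is a minimum cut (capacity 6).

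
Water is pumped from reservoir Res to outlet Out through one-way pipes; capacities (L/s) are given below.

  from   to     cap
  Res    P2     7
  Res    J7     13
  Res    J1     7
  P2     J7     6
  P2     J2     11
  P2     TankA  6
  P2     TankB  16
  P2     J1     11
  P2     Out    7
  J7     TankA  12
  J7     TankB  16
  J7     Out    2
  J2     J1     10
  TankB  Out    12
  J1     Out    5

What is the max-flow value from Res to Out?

25

Augment Res→P2→Out: bottleneck 7, flow now 7.
Augment Res→J7→Out: bottleneck 2, flow now 9.
Augment Res→J1→Out: bottleneck 5, flow now 14.
Augment Res→J7→TankB→Out: bottleneck 11, flow now 25.
No augmenting path remains; maximum flow = 25.
In the residual graph, reachable from Res: {Res, J1}.
Min-cut edges: Res→P2 (7), Res→J7 (13), J1→Out (5); capacity 7 + 13 + 5 = 25.
This cut is saturated, so no flow can exceed 25.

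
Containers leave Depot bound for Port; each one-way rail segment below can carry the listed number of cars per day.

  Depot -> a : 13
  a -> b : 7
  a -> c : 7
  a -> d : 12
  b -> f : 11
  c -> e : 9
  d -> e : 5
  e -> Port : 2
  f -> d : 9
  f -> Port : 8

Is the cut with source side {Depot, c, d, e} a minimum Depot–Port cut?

Given cut capacity: 13 + 2 = 15.
Augment Depot→a→b→f→Port: bottleneck 7, flow now 7.
Augment Depot→a→c→e→Port: bottleneck 2, flow now 9.
No augmenting path remains; maximum flow = 9.
In the residual graph, reachable from Depot: {Depot, a, c, d, e}.
Min-cut edges: a→b (7), e→Port (2); capacity 7 + 2 = 9.
Cut capacity 15 exceeds the max flow 9, so it is not minimum.

No — its capacity is 15, but the minimum cut has capacity 9.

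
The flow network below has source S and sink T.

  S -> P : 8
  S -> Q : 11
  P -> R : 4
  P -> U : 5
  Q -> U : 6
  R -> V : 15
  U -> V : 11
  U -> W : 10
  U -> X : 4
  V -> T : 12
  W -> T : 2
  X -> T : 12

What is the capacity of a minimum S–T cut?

Augment S→P→R→V→T: bottleneck 4, flow now 4.
Augment S→P→U→V→T: bottleneck 4, flow now 8.
Augment S→Q→U→V→T: bottleneck 4, flow now 12.
Augment S→Q→U→W→T: bottleneck 2, flow now 14.
No augmenting path remains; maximum flow = 14.
By max-flow min-cut, the minimum cut capacity equals the max flow.
In the residual graph, reachable from S: {S, Q}.
Min-cut edges: S→P (8), Q→U (6); capacity 8 + 6 = 14.

14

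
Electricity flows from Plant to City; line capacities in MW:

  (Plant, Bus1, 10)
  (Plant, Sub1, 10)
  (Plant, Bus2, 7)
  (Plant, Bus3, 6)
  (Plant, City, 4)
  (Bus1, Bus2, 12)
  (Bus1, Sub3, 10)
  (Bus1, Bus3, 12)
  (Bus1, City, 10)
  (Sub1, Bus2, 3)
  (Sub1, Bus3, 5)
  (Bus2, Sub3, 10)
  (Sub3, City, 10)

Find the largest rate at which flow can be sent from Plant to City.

24

Augment Plant→City: bottleneck 4, flow now 4.
Augment Plant→Bus1→City: bottleneck 10, flow now 14.
Augment Plant→Bus2→Sub3→City: bottleneck 7, flow now 21.
Augment Plant→Sub1→Bus2→Sub3→City: bottleneck 3, flow now 24.
No augmenting path remains; maximum flow = 24.
In the residual graph, reachable from Plant: {Plant, Sub1, Bus3}.
Min-cut edges: Plant→Bus1 (10), Plant→Bus2 (7), Plant→City (4), Sub1→Bus2 (3); capacity 10 + 7 + 4 + 3 = 24.
This cut is saturated, so no flow can exceed 24.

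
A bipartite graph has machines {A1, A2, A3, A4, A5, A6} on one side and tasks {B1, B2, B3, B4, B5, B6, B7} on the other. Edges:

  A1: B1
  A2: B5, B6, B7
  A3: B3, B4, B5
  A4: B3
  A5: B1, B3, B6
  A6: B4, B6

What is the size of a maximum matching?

Unit-capacity flow: source→left, listed edges, right→sink; max matching = max flow.
Augmenting path A1→B1 (+1); matched 1.
Augmenting path A2→B5 (+1); matched 2.
Augmenting path A3→B3 (+1); matched 3.
Augmenting path A5→B6 (+1); matched 4.
Augmenting path A6→B4 (+1); matched 5.
Augmenting path A4→B3→A3→B5→A2→B7 (+1); matched 6.
No augmenting path remains; maximum matching = 6.
König certificate: {A1, A2, A3, A4, A5, A6} is a vertex cover of size 6 (every listed pair touches it), so no matching can be larger.

6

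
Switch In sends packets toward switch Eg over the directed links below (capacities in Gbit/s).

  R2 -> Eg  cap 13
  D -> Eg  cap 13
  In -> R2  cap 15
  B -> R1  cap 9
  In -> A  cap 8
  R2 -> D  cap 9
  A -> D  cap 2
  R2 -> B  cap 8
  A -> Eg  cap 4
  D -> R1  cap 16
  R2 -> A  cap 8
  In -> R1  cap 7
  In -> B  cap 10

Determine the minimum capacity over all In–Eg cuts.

Augment In→R2→Eg: bottleneck 13, flow now 13.
Augment In→A→Eg: bottleneck 4, flow now 17.
Augment In→R2→D→Eg: bottleneck 2, flow now 19.
Augment In→A→D→Eg: bottleneck 2, flow now 21.
No augmenting path remains; maximum flow = 21.
By max-flow min-cut, the minimum cut capacity equals the max flow.
In the residual graph, reachable from In: {In, A, B, R1}.
Min-cut edges: In→R2 (15), A→D (2), A→Eg (4); capacity 15 + 2 + 4 = 21.

21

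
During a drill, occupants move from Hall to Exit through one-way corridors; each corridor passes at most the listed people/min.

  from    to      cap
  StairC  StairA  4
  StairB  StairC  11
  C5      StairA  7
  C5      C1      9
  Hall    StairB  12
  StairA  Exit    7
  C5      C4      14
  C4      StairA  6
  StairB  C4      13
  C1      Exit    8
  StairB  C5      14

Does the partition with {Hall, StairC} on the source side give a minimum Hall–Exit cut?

Given cut capacity: 12 + 4 = 16.
Augment Hall→StairB→StairC→StairA→Exit: bottleneck 4, flow now 4.
Augment Hall→StairB→C4→StairA→Exit: bottleneck 3, flow now 7.
Augment Hall→StairB→C5→C1→Exit: bottleneck 5, flow now 12.
No augmenting path remains; maximum flow = 12.
In the residual graph, reachable from Hall: {Hall}.
Min-cut edges: Hall→StairB (12); capacity 12 = 12.
Cut capacity 16 exceeds the max flow 12, so it is not minimum.

No — its capacity is 16, but the minimum cut has capacity 12.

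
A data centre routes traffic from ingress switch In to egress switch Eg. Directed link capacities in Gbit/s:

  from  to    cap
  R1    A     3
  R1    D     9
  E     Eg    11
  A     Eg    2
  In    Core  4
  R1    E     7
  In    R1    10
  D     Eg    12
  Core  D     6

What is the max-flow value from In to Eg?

Augment In→Core→D→Eg: bottleneck 4, flow now 4.
Augment In→R1→D→Eg: bottleneck 8, flow now 12.
Augment In→R1→E→Eg: bottleneck 2, flow now 14.
No augmenting path remains; maximum flow = 14.
In the residual graph, reachable from In: {In}.
Min-cut edges: In→Core (4), In→R1 (10); capacity 4 + 10 = 14.
This cut is saturated, so no flow can exceed 14.

14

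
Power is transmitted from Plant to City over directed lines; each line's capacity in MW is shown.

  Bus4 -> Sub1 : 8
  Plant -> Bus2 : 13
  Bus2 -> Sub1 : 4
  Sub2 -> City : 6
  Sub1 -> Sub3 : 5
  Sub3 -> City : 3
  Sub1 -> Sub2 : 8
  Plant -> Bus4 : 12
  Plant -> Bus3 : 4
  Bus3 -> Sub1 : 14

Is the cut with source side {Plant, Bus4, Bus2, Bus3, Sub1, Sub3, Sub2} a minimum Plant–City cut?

Given cut capacity: 3 + 6 = 9.
Augment Plant→Bus4→Sub1→Sub3→City: bottleneck 3, flow now 3.
Augment Plant→Bus4→Sub1→Sub2→City: bottleneck 5, flow now 8.
Augment Plant→Bus2→Sub1→Sub2→City: bottleneck 1, flow now 9.
No augmenting path remains; maximum flow = 9.
Cut capacity 9 equals the max flow, so it is a minimum cut.

Yes — it is a minimum cut (capacity 9).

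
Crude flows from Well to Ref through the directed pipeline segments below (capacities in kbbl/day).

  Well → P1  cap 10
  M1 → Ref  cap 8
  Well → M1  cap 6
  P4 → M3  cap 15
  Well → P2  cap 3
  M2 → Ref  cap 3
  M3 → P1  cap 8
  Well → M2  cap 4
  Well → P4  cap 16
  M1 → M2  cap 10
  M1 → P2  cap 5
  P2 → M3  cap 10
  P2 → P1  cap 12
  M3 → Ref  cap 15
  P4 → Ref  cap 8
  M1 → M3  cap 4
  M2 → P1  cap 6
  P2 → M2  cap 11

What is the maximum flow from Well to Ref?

Augment Well→M1→Ref: bottleneck 6, flow now 6.
Augment Well→P4→Ref: bottleneck 8, flow now 14.
Augment Well→M2→Ref: bottleneck 3, flow now 17.
Augment Well→P2→M3→Ref: bottleneck 3, flow now 20.
Augment Well→P4→M3→Ref: bottleneck 8, flow now 28.
No augmenting path remains; maximum flow = 28.
In the residual graph, reachable from Well: {Well, M2, P1}.
Min-cut edges: Well→M1 (6), Well→P2 (3), Well→P4 (16), M2→Ref (3); capacity 6 + 3 + 16 + 3 = 28.
This cut is saturated, so no flow can exceed 28.

28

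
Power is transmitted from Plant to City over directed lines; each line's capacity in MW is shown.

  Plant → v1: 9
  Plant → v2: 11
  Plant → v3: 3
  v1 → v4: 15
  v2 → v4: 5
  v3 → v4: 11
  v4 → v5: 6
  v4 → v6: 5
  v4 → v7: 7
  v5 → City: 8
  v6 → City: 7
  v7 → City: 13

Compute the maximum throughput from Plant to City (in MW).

17

Augment Plant→v1→v4→v5→City: bottleneck 6, flow now 6.
Augment Plant→v1→v4→v6→City: bottleneck 3, flow now 9.
Augment Plant→v2→v4→v6→City: bottleneck 2, flow now 11.
Augment Plant→v2→v4→v7→City: bottleneck 3, flow now 14.
Augment Plant→v3→v4→v7→City: bottleneck 3, flow now 17.
No augmenting path remains; maximum flow = 17.
In the residual graph, reachable from Plant: {Plant, v2}.
Min-cut edges: Plant→v1 (9), Plant→v3 (3), v2→v4 (5); capacity 9 + 3 + 5 = 17.
This cut is saturated, so no flow can exceed 17.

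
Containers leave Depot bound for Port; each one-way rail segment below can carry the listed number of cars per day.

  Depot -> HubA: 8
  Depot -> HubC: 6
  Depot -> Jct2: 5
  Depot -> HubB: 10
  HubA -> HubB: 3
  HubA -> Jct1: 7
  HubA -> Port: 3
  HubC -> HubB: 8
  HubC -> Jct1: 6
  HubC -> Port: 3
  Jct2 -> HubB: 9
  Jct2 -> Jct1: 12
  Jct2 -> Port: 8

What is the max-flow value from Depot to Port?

11

Augment Depot→HubA→Port: bottleneck 3, flow now 3.
Augment Depot→HubC→Port: bottleneck 3, flow now 6.
Augment Depot→Jct2→Port: bottleneck 5, flow now 11.
No augmenting path remains; maximum flow = 11.
In the residual graph, reachable from Depot: {Depot, HubA, HubC, HubB, Jct1}.
Min-cut edges: Depot→Jct2 (5), HubA→Port (3), HubC→Port (3); capacity 5 + 3 + 3 = 11.
This cut is saturated, so no flow can exceed 11.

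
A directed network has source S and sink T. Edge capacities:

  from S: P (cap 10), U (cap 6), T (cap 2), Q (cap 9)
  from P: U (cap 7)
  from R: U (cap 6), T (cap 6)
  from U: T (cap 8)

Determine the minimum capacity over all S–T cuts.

Augment S→T: bottleneck 2, flow now 2.
Augment S→U→T: bottleneck 6, flow now 8.
Augment S→P→U→T: bottleneck 2, flow now 10.
No augmenting path remains; maximum flow = 10.
By max-flow min-cut, the minimum cut capacity equals the max flow.
In the residual graph, reachable from S: {S, P, Q, U}.
Min-cut edges: S→T (2), U→T (8); capacity 2 + 8 = 10.

10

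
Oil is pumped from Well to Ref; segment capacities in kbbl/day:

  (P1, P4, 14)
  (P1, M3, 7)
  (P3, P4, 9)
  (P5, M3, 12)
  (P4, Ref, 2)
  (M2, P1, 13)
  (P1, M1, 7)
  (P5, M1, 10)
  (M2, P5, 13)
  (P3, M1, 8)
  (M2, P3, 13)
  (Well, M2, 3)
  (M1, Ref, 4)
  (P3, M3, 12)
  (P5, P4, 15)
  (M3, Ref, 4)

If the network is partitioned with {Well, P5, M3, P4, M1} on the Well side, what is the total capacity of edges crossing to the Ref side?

13

Edges leaving {Well, P5, M3, P4, M1}: Well→M2 (3), M3→Ref (4), P4→Ref (2), M1→Ref (4).
Cut capacity = 3 + 4 + 2 + 4 = 13.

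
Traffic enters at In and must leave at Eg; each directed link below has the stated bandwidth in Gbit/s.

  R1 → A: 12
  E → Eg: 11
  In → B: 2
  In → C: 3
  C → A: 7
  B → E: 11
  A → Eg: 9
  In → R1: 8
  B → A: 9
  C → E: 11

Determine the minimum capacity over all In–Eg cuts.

13

Augment In→R1→A→Eg: bottleneck 8, flow now 8.
Augment In→C→A→Eg: bottleneck 1, flow now 9.
Augment In→C→E→Eg: bottleneck 2, flow now 11.
Augment In→B→E→Eg: bottleneck 2, flow now 13.
No augmenting path remains; maximum flow = 13.
By max-flow min-cut, the minimum cut capacity equals the max flow.
In the residual graph, reachable from In: {In}.
Min-cut edges: In→R1 (8), In→C (3), In→B (2); capacity 8 + 3 + 2 = 13.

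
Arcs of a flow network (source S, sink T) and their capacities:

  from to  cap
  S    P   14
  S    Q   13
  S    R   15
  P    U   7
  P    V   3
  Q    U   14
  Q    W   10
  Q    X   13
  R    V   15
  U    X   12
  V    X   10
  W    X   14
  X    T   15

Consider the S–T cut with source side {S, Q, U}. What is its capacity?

64

Edges leaving {S, Q, U}: S→P (14), S→R (15), Q→W (10), Q→X (13), U→X (12).
Cut capacity = 14 + 15 + 10 + 13 + 12 = 64.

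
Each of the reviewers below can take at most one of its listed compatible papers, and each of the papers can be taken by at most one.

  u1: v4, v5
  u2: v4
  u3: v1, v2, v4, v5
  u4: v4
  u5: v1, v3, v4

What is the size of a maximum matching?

4

Unit-capacity flow: source→left, listed edges, right→sink; max matching = max flow.
Augmenting path u1→v4 (+1); matched 1.
Augmenting path u3→v1 (+1); matched 2.
Augmenting path u5→v3 (+1); matched 3.
Augmenting path u2→v4→u1→v5 (+1); matched 4.
No augmenting path remains; maximum matching = 4.
König certificate: {u1, u3, u5, v4} is a vertex cover of size 4 (every listed pair touches it), so no matching can be larger.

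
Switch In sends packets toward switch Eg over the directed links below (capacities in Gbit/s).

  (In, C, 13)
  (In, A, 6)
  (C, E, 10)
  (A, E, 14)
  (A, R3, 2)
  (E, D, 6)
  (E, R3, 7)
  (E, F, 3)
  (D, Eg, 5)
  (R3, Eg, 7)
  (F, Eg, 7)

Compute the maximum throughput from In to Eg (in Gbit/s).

15

Augment In→A→R3→Eg: bottleneck 2, flow now 2.
Augment In→C→E→D→Eg: bottleneck 5, flow now 7.
Augment In→C→E→R3→Eg: bottleneck 5, flow now 12.
Augment In→A→E→F→Eg: bottleneck 3, flow now 15.
No augmenting path remains; maximum flow = 15.
In the residual graph, reachable from In: {In, C, A, E, D, R3}.
Min-cut edges: E→F (3), D→Eg (5), R3→Eg (7); capacity 3 + 5 + 7 = 15.
This cut is saturated, so no flow can exceed 15.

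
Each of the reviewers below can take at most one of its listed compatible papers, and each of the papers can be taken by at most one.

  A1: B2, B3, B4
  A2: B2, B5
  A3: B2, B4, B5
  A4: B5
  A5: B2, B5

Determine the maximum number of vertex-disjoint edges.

Unit-capacity flow: source→left, listed edges, right→sink; max matching = max flow.
Augmenting path A1→B2 (+1); matched 1.
Augmenting path A2→B5 (+1); matched 2.
Augmenting path A3→B4 (+1); matched 3.
Augmenting path A5→B2→A1→B3 (+1); matched 4.
No augmenting path remains; maximum matching = 4.
König certificate: {A1, A3, B2, B5} is a vertex cover of size 4 (every listed pair touches it), so no matching can be larger.

4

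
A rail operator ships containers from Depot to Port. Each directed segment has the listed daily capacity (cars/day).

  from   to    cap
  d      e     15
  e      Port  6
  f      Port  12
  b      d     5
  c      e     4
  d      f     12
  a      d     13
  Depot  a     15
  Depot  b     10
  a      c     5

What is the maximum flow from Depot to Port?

18

Augment Depot→a→c→e→Port: bottleneck 4, flow now 4.
Augment Depot→a→d→e→Port: bottleneck 2, flow now 6.
Augment Depot→a→d→f→Port: bottleneck 9, flow now 15.
Augment Depot→b→d→f→Port: bottleneck 3, flow now 18.
No augmenting path remains; maximum flow = 18.
In the residual graph, reachable from Depot: {Depot, a, b, c, d, e}.
Min-cut edges: d→f (12), e→Port (6); capacity 12 + 6 = 18.
This cut is saturated, so no flow can exceed 18.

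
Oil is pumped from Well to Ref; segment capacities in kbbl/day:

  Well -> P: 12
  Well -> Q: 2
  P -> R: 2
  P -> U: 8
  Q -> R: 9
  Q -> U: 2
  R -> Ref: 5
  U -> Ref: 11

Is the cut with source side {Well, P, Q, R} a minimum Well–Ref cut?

Given cut capacity: 8 + 2 + 5 = 15.
Augment Well→P→R→Ref: bottleneck 2, flow now 2.
Augment Well→P→U→Ref: bottleneck 8, flow now 10.
Augment Well→Q→R→Ref: bottleneck 2, flow now 12.
No augmenting path remains; maximum flow = 12.
In the residual graph, reachable from Well: {Well, P}.
Min-cut edges: Well→Q (2), P→R (2), P→U (8); capacity 2 + 2 + 8 = 12.
Cut capacity 15 exceeds the max flow 12, so it is not minimum.

No — its capacity is 15, but the minimum cut has capacity 12.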